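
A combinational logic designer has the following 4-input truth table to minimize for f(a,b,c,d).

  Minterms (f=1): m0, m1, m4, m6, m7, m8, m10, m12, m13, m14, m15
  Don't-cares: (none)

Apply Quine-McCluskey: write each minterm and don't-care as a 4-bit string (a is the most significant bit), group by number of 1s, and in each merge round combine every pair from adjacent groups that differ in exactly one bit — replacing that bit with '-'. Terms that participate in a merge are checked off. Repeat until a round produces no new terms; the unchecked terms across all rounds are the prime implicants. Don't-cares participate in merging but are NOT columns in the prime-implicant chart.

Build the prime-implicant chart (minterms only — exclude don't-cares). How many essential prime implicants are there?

4

Round 0: 0000✓ 0001✓ 0100✓ 0110✓ 0111✓ 1000✓ 1010✓ 1100✓ 1101✓ 1110✓ 1111✓
Round 1: -000✓ -100✓ -110✓ -111✓ 0-00✓ 000- 01-0✓ 011-✓ 1-00✓ 1-10✓ 10-0✓ 11-0✓ 11-1✓ 110-✓ 111-✓
Round 2: --00 -1-0 -11- 1--0 11--
PIs = {--00, -1-0, -11-, 000-, 1--0, 11--}
Coverage chart:
  m0: --00,000-
  m1: 000- ←essential
  m4: --00,-1-0
  m6: -1-0,-11-
  m7: -11- ←essential
  m8: --00,1--0
  m10: 1--0 ←essential
  m12: --00,-1-0,1--0,11--
  m13: 11-- ←essential
  m14: -1-0,-11-,1--0,11--
  m15: -11-,11--
Essential: -11-, 000-, 1--0, 11--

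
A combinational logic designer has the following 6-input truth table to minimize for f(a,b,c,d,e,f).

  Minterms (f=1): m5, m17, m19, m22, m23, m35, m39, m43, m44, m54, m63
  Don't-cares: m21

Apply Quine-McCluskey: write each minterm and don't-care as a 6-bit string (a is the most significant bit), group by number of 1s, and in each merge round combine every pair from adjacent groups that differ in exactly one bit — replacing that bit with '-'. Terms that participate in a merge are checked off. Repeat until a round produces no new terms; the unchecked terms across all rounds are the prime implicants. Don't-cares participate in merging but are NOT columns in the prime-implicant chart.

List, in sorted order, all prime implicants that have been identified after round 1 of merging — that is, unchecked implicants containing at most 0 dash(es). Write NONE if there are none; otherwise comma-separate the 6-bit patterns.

101100, 111111

Round 0: 000101✓ 010001✓ 010011✓ 010101✓ 010110✓ 010111✓ 100011✓ 100111✓ 101011✓ 101100 110110✓ 111111
Round 1: -10110 0-0101 010-01✓ 010-11✓ 0100-1✓ 0101-1✓ 01011- 10-011 100-11
Round 2: 010--1
PIs = {-10110, 0-0101, 010--1, 01011-, 10-011, 100-11, 101100, 111111}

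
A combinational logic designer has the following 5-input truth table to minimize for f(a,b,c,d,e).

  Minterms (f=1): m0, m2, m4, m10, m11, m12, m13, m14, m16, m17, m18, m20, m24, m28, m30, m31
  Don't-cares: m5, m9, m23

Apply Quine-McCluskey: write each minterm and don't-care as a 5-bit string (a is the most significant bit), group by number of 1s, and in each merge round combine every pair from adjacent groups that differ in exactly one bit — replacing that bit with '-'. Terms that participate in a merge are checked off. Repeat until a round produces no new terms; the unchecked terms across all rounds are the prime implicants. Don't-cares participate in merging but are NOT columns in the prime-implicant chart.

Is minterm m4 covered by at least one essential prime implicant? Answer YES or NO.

NO

Round 0: 00000✓ 00010✓ 00100✓ 00101✓ 01001✓ 01010✓ 01011✓ 01100✓ 01101✓ 01110✓ 10000✓ 10001✓ 10010✓ 10100✓ 10111✓ 11000✓ 11100✓ 11110✓ 11111✓
Round 1: -0000✓ -0010✓ -0100✓ -1100✓ -1110✓ 0-010 0-100✓ 0-101✓ 00-00✓ 000-0✓ 0010-✓ 01-01 01-10 010-1 0101- 011-0✓ 0110-✓ 1-000✓ 1-100✓ 1-111 10-00✓ 100-0✓ 1000- 11-00✓ 111-0✓ 1111-
Round 2: --100 -0-00 -00-0 -11-0 0-10- 1--00
PIs = {--100, -0-00, -00-0, -11-0, 0-010, 0-10-, 01-01, 01-10, 010-1, 0101-, 1--00, 1-111, 1000-, 1111-}
Coverage chart:
  m0: -0-00,-00-0
  m2: -00-0,0-010
  m4: --100,-0-00,0-10-
  m10: 0-010,01-10,0101-
  m11: 010-1,0101-
  m12: --100,-11-0,0-10-
  m13: 0-10-,01-01
  m14: -11-0,01-10
  m16: -0-00,-00-0,1--00,1000-
  m17: 1000- ←essential
  m18: -00-0 ←essential
  m20: --100,-0-00,1--00
  m24: 1--00 ←essential
  m28: --100,-11-0,1--00
  m30: -11-0,1111-
  m31: 1-111,1111-
Essential: -00-0, 1--00, 1000-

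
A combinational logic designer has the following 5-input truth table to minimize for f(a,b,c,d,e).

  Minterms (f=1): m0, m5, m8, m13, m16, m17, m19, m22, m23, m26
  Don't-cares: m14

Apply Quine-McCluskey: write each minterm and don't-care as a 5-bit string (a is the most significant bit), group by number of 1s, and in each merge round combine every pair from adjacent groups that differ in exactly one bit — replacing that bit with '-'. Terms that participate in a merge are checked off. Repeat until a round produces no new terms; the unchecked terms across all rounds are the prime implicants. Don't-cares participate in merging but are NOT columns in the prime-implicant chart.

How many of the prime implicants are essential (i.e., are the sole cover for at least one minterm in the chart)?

4

size-2^0 implicants → 00000(✓)  00101(✓)  01000(✓)  01101(✓)  01110  10000(✓)  10001(✓)  10011(✓)  10110(✓)  10111(✓)  11010
size-2^1 implicants → -0000  0-000  0-101  10-11  100-1  1000-  1011-
Unchecked terms (primes): -0000, 0-000, 0-101, 01110, 10-11, 100-1, 1000-, 1011-, 11010
Minterm coverage:
  m0 ⊆ -0000,0-000
  m5 ⊆ 0-101 [E]
  m8 ⊆ 0-000 [E]
  m13 ⊆ 0-101 [E]
  m16 ⊆ -0000,1000-
  m17 ⊆ 100-1,1000-
  m19 ⊆ 10-11,100-1
  m22 ⊆ 1011- [E]
  m23 ⊆ 10-11,1011-
  m26 ⊆ 11010 [E]
E = {0-000, 0-101, 1011-, 11010}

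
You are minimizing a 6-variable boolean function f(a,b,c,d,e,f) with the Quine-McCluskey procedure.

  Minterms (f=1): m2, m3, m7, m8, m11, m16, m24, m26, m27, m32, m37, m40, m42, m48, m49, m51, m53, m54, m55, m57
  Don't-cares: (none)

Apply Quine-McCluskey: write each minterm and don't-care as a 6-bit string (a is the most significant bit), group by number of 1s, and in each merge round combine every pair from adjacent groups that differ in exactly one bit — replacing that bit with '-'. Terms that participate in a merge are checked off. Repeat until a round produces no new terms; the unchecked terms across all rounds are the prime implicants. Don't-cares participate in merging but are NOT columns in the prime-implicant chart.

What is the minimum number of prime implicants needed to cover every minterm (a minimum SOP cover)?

12

[col 0] 000010*, 000011*, 000111*, 001000*, 001011*, 010000*, 011000*, 011010*, 011011*, 100000*, 100101*, 101000*, 101010*, 110000*, 110001*, 110011*, 110101*, 110110*, 110111*, 111001*
[col 1] -01000, -10000, 0-1000, 0-1011, 00-011, 000-11, 00001-, 01-000, 0110-0, 01101-, 1-0000, 1-0101, 10-000, 1010-0, 11-001, 110-01*, 110-11*, 1100-1*, 11000-, 1101-1*, 11011-
[col 2] 110--1
Prime implicants: -01000, -10000, 0-1000, 0-1011, 00-011, 000-11, 00001-, 01-000, 0110-0, 01101-, 1-0000, 1-0101, 10-000, 1010-0, 11-001, 110--1, 11000-, 11011-
PI chart (minterm → PIs covering it):
  2 | 00001-  (sole → essential)
  3 | 00-011,000-11,00001-
  7 | 000-11  (sole → essential)
  8 | -01000,0-1000
  11 | 0-1011,00-011
  16 | -10000,01-000
  24 | 0-1000,01-000,0110-0
  26 | 0110-0,01101-
  27 | 0-1011,01101-
  32 | 1-0000,10-000
  37 | 1-0101  (sole → essential)
  40 | -01000,10-000,1010-0
  42 | 1010-0  (sole → essential)
  48 | -10000,1-0000,11000-
  49 | 11-001,110--1,11000-
  51 | 110--1  (sole → essential)
  53 | 1-0101,110--1
  54 | 11011-  (sole → essential)
  55 | 110--1,11011-
  57 | 11-001  (sole → essential)
Essential prime implicants: 000-11, 00001-, 1-0101, 1010-0, 11-001, 110--1, 11011-
Petrick residual → -01000, -10000, 0-1011, 0110-0, 1-0000
Minimum SOP uses 12 PIs: b'cd'e'f' + bc'd'e'f' + a'cd'ef + a'b'c'ef + a'b'c'd'e + a'bcd'f' + ac'd'e'f' + ac'de'f + ab'cd'f' + abd'e'f + abc'f + abc'de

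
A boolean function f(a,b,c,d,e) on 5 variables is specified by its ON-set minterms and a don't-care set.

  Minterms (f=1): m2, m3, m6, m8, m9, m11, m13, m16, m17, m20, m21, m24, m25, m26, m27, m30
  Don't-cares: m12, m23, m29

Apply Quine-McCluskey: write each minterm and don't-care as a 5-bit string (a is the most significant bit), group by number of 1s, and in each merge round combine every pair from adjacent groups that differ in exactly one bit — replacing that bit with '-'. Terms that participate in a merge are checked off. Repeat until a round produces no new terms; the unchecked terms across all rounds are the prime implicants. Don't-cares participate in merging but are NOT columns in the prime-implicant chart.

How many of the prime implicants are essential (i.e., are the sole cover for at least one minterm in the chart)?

3

size-2^0 implicants → 00010(✓)  00011(✓)  00110(✓)  01000(✓)  01001(✓)  01011(✓)  01100(✓)  01101(✓)  10000(✓)  10001(✓)  10100(✓)  10101(✓)  10111(✓)  11000(✓)  11001(✓)  11010(✓)  11011(✓)  11101(✓)  11110(✓)
size-2^1 implicants → -1000(✓)  -1001(✓)  -1011(✓)  -1101(✓)  0-011  00-10  0001-  01-00(✓)  01-01(✓)  010-1(✓)  0100-(✓)  0110-(✓)  1-000(✓)  1-001(✓)  1-101(✓)  10-00(✓)  10-01(✓)  1000-(✓)  101-1  1010-(✓)  11-01(✓)  11-10  110-0(✓)  110-1(✓)  1100-(✓)  1101-(✓)
size-2^2 implicants → -1-01  -10-1  -100-  01-0-  1--01  1-00-  10-0-  110--
Unchecked terms (primes): -1-01, -10-1, -100-, 0-011, 00-10, 0001-, 01-0-, 1--01, 1-00-, 10-0-, 101-1, 11-10, 110--
Minterm coverage:
  m2 ⊆ 00-10,0001-
  m3 ⊆ 0-011,0001-
  m6 ⊆ 00-10 [E]
  m8 ⊆ -100-,01-0-
  m9 ⊆ -1-01,-10-1,-100-,01-0-
  m11 ⊆ -10-1,0-011
  m13 ⊆ -1-01,01-0-
  m16 ⊆ 1-00-,10-0-
  m17 ⊆ 1--01,1-00-,10-0-
  m20 ⊆ 10-0- [E]
  m21 ⊆ 1--01,10-0-,101-1
  m24 ⊆ -100-,1-00-,110--
  m25 ⊆ -1-01,-10-1,-100-,1--01,1-00-,110--
  m26 ⊆ 11-10,110--
  m27 ⊆ -10-1,110--
  m30 ⊆ 11-10 [E]
E = {00-10, 10-0-, 11-10}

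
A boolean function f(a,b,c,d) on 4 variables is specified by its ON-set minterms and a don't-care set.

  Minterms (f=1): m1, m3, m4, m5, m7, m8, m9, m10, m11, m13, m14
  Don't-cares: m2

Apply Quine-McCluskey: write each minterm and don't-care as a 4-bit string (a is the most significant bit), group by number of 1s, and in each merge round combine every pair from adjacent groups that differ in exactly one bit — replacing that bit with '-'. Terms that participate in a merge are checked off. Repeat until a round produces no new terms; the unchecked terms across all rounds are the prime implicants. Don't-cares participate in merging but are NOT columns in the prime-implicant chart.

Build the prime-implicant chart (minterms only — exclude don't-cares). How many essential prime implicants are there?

[col 0] 0001*, 0010*, 0011*, 0100*, 0101*, 0111*, 1000*, 1001*, 1010*, 1011*, 1101*, 1110*
[col 1] -001*, -010*, -011*, -101*, 0-01*, 0-11*, 00-1*, 001-*, 01-1*, 010-, 1-01*, 1-10, 10-0*, 10-1*, 100-*, 101-*
[col 2] --01, -0-1, -01-, 0--1, 10--
Prime implicants: --01, -0-1, -01-, 0--1, 010-, 1-10, 10--
PI chart (minterm → PIs covering it):
  1 | --01,-0-1,0--1
  3 | -0-1,-01-,0--1
  4 | 010-  (sole → essential)
  5 | --01,0--1,010-
  7 | 0--1  (sole → essential)
  8 | 10--  (sole → essential)
  9 | --01,-0-1,10--
  10 | -01-,1-10,10--
  11 | -0-1,-01-,10--
  13 | --01  (sole → essential)
  14 | 1-10  (sole → essential)
Essential prime implicants: --01, 0--1, 010-, 1-10, 10--

5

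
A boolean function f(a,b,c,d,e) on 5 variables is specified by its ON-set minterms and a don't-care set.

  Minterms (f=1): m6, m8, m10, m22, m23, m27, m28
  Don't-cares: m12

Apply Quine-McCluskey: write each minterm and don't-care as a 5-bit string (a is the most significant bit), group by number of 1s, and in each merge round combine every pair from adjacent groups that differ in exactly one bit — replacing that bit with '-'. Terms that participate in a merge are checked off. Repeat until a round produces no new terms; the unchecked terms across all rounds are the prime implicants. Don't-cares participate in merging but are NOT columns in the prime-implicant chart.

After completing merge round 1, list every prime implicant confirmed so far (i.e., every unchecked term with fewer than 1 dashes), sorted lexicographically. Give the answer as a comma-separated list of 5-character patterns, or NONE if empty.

11011

[col 0] 00110*, 01000*, 01010*, 01100*, 10110*, 10111*, 11011, 11100*
[col 1] -0110, -1100, 01-00, 010-0, 1011-
Prime implicants: -0110, -1100, 01-00, 010-0, 1011-, 11011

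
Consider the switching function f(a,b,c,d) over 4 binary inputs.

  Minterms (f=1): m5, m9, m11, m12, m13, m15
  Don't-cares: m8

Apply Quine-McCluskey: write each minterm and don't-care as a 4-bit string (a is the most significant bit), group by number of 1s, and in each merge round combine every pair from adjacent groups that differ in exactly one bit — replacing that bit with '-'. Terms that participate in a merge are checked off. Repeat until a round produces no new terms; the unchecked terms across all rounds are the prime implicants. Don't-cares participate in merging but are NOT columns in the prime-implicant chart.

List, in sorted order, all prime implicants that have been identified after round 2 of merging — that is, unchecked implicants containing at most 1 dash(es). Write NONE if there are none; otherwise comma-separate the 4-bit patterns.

-101

[col 0] 0101*, 1000*, 1001*, 1011*, 1100*, 1101*, 1111*
[col 1] -101, 1-00*, 1-01*, 1-11*, 10-1*, 100-*, 11-1*, 110-*
[col 2] 1--1, 1-0-
Prime implicants: -101, 1--1, 1-0-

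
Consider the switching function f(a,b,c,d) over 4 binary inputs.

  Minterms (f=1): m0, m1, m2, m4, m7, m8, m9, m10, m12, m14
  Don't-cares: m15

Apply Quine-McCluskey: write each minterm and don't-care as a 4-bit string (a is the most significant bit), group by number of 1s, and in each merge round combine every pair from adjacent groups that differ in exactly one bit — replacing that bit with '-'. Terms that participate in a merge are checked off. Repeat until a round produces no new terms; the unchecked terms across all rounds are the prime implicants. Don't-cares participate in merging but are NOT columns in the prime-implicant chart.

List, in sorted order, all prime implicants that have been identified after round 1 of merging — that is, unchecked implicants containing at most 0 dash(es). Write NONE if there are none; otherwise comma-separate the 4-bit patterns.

size-2^0 implicants → 0000(✓)  0001(✓)  0010(✓)  0100(✓)  0111(✓)  1000(✓)  1001(✓)  1010(✓)  1100(✓)  1110(✓)  1111(✓)
size-2^1 implicants → -000(✓)  -001(✓)  -010(✓)  -100(✓)  -111  0-00(✓)  00-0(✓)  000-(✓)  1-00(✓)  1-10(✓)  10-0(✓)  100-(✓)  11-0(✓)  111-
size-2^2 implicants → --00  -0-0  -00-  1--0
Unchecked terms (primes): --00, -0-0, -00-, -111, 1--0, 111-

NONE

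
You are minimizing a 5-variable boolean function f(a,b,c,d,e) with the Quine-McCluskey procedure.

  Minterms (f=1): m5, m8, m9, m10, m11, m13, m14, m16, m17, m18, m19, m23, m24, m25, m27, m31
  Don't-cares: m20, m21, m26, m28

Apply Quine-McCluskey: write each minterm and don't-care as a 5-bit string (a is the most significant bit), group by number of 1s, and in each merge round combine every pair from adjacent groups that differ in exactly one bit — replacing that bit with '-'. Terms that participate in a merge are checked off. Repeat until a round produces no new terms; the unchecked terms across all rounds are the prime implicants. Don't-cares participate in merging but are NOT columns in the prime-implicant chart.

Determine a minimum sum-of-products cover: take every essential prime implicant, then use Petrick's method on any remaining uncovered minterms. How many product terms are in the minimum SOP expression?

5

size-2^0 implicants → 00101(✓)  01000(✓)  01001(✓)  01010(✓)  01011(✓)  01101(✓)  01110(✓)  10000(✓)  10001(✓)  10010(✓)  10011(✓)  10100(✓)  10101(✓)  10111(✓)  11000(✓)  11001(✓)  11010(✓)  11011(✓)  11100(✓)  11111(✓)
size-2^1 implicants → -0101  -1000(✓)  -1001(✓)  -1010(✓)  -1011(✓)  0-101  01-01  01-10  010-0(✓)  010-1(✓)  0100-(✓)  0101-(✓)  1-000(✓)  1-001(✓)  1-010(✓)  1-011(✓)  1-100(✓)  1-111(✓)  10-00(✓)  10-01(✓)  10-11(✓)  100-0(✓)  100-1(✓)  1000-(✓)  1001-(✓)  101-1(✓)  1010-(✓)  11-00(✓)  11-11(✓)  110-0(✓)  110-1(✓)  1100-(✓)  1101-(✓)
size-2^2 implicants → -10-0(✓)  -10-1(✓)  -100-(✓)  -101-(✓)  010--(✓)  1--00  1--11  1-0-0(✓)  1-0-1(✓)  1-00-(✓)  1-01-(✓)  10--1  10-0-  100--(✓)  110--(✓)
size-2^3 implicants → -10--  1-0--
Unchecked terms (primes): -0101, -10--, 0-101, 01-01, 01-10, 1--00, 1--11, 1-0--, 10--1, 10-0-
Minterm coverage:
  m5 ⊆ -0101,0-101
  m8 ⊆ -10-- [E]
  m9 ⊆ -10--,01-01
  m10 ⊆ -10--,01-10
  m11 ⊆ -10-- [E]
  m13 ⊆ 0-101,01-01
  m14 ⊆ 01-10 [E]
  m16 ⊆ 1--00,1-0--,10-0-
  m17 ⊆ 1-0--,10--1,10-0-
  m18 ⊆ 1-0-- [E]
  m19 ⊆ 1--11,1-0--,10--1
  m23 ⊆ 1--11,10--1
  m24 ⊆ -10--,1--00,1-0--
  m25 ⊆ -10--,1-0--
  m27 ⊆ -10--,1--11,1-0--
  m31 ⊆ 1--11 [E]
E = {-10--, 01-10, 1--11, 1-0--}
Petrick residual → 0-101
Cover = bc' + a'cd'e + a'bde' + ade + ac'  |cover|=5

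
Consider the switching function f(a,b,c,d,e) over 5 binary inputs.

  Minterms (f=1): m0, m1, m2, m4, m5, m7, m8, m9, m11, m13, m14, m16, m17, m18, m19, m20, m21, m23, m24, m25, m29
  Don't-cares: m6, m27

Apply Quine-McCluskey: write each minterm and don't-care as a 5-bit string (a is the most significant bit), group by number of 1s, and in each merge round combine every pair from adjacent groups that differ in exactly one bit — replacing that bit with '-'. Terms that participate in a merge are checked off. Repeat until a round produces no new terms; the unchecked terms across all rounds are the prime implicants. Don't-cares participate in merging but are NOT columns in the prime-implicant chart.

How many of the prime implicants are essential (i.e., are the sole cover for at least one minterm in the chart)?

size-2^0 implicants → 00000(✓)  00001(✓)  00010(✓)  00100(✓)  00101(✓)  00110(✓)  00111(✓)  01000(✓)  01001(✓)  01011(✓)  01101(✓)  01110(✓)  10000(✓)  10001(✓)  10010(✓)  10011(✓)  10100(✓)  10101(✓)  10111(✓)  11000(✓)  11001(✓)  11011(✓)  11101(✓)
size-2^1 implicants → -0000(✓)  -0001(✓)  -0010(✓)  -0100(✓)  -0101(✓)  -0111(✓)  -1000(✓)  -1001(✓)  -1011(✓)  -1101(✓)  0-000(✓)  0-001(✓)  0-101(✓)  0-110  00-00(✓)  00-01(✓)  00-10(✓)  000-0(✓)  0000-(✓)  001-0(✓)  001-1(✓)  0010-(✓)  0011-(✓)  01-01(✓)  010-1(✓)  0100-(✓)  1-000(✓)  1-001(✓)  1-011(✓)  1-101(✓)  10-00(✓)  10-01(✓)  10-11(✓)  100-0(✓)  100-1(✓)  1000-(✓)  1001-(✓)  101-1(✓)  1010-(✓)  11-01(✓)  110-1(✓)  1100-(✓)
size-2^2 implicants → --000(✓)  --001(✓)  --101(✓)  -0-00(✓)  -0-01(✓)  -00-0  -000-(✓)  -01-1  -010-(✓)  -1-01(✓)  -10-1  -100-(✓)  0--01(✓)  0-00-(✓)  00--0  00-0-(✓)  001--  1--01(✓)  1-0-1  1-00-(✓)  10--1  10-0-(✓)  100--
size-2^3 implicants → ---01  --00-  -0-0-
Unchecked terms (primes): ---01, --00-, -0-0-, -00-0, -01-1, -10-1, 0-110, 00--0, 001--, 1-0-1, 10--1, 100--
Minterm coverage:
  m0 ⊆ --00-,-0-0-,-00-0,00--0
  m1 ⊆ ---01,--00-,-0-0-
  m2 ⊆ -00-0,00--0
  m4 ⊆ -0-0-,00--0,001--
  m5 ⊆ ---01,-0-0-,-01-1,001--
  m7 ⊆ -01-1,001--
  m8 ⊆ --00- [E]
  m9 ⊆ ---01,--00-,-10-1
  m11 ⊆ -10-1 [E]
  m13 ⊆ ---01 [E]
  m14 ⊆ 0-110 [E]
  m16 ⊆ --00-,-0-0-,-00-0,100--
  m17 ⊆ ---01,--00-,-0-0-,1-0-1,10--1,100--
  m18 ⊆ -00-0,100--
  m19 ⊆ 1-0-1,10--1,100--
  m20 ⊆ -0-0- [E]
  m21 ⊆ ---01,-0-0-,-01-1,10--1
  m23 ⊆ -01-1,10--1
  m24 ⊆ --00- [E]
  m25 ⊆ ---01,--00-,-10-1,1-0-1
  m29 ⊆ ---01 [E]
E = {---01, --00-, -0-0-, -10-1, 0-110}

5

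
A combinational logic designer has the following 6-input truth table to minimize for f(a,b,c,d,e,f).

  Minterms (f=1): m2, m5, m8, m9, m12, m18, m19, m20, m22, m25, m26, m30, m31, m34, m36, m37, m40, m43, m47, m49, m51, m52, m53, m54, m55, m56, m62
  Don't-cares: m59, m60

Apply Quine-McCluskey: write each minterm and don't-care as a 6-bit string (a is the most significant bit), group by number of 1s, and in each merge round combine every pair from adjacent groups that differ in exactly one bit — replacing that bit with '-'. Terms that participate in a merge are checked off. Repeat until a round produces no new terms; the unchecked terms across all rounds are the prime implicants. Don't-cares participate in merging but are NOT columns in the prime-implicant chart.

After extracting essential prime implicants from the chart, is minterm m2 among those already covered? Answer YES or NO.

YES

size-2^0 implicants → 000010(✓)  000101(✓)  001000(✓)  001001(✓)  001100(✓)  010010(✓)  010011(✓)  010100(✓)  010110(✓)  011001(✓)  011010(✓)  011110(✓)  011111(✓)  100010(✓)  100100(✓)  100101(✓)  101000(✓)  101011(✓)  101111(✓)  110001(✓)  110011(✓)  110100(✓)  110101(✓)  110110(✓)  110111(✓)  111000(✓)  111011(✓)  111100(✓)  111110(✓)
size-2^1 implicants → -00010  -00101  -01000  -10011  -10100(✓)  -10110(✓)  -11110(✓)  0-0010  0-1001  001-00  00100-  01-010(✓)  01-110(✓)  010-10(✓)  01001-  0101-0(✓)  011-10(✓)  01111-  1-0100(✓)  1-0101(✓)  1-1000  1-1011  10010-(✓)  101-11  11-011  11-100(✓)  11-110(✓)  110-01(✓)  110-11(✓)  1100-1(✓)  1101-0(✓)  1101-1(✓)  11010-(✓)  11011-(✓)  111-00  1111-0(✓)
size-2^2 implicants → -1-110  -101-0  01--10  1-010-  11-1-0  110--1  1101--
Unchecked terms (primes): -00010, -00101, -01000, -1-110, -10011, -101-0, 0-0010, 0-1001, 001-00, 00100-, 01--10, 01001-, 01111-, 1-010-, 1-1000, 1-1011, 101-11, 11-011, 11-1-0, 110--1, 1101--, 111-00
Minterm coverage:
  m2 ⊆ -00010,0-0010
  m5 ⊆ -00101 [E]
  m8 ⊆ -01000,001-00,00100-
  m9 ⊆ 0-1001,00100-
  m12 ⊆ 001-00 [E]
  m18 ⊆ 0-0010,01--10,01001-
  m19 ⊆ -10011,01001-
  m20 ⊆ -101-0 [E]
  m22 ⊆ -1-110,-101-0,01--10
  m25 ⊆ 0-1001 [E]
  m26 ⊆ 01--10 [E]
  m30 ⊆ -1-110,01--10,01111-
  m31 ⊆ 01111- [E]
  m34 ⊆ -00010 [E]
  m36 ⊆ 1-010- [E]
  m37 ⊆ -00101,1-010-
  m40 ⊆ -01000,1-1000
  m43 ⊆ 1-1011,101-11
  m47 ⊆ 101-11 [E]
  m49 ⊆ 110--1 [E]
  m51 ⊆ -10011,11-011,110--1
  m52 ⊆ -101-0,1-010-,11-1-0,1101--
  m53 ⊆ 1-010-,110--1,1101--
  m54 ⊆ -1-110,-101-0,11-1-0,1101--
  m55 ⊆ 110--1,1101--
  m56 ⊆ 1-1000,111-00
  m62 ⊆ -1-110,11-1-0
E = {-00010, -00101, -101-0, 0-1001, 001-00, 01--10, 01111-, 1-010-, 101-11, 110--1}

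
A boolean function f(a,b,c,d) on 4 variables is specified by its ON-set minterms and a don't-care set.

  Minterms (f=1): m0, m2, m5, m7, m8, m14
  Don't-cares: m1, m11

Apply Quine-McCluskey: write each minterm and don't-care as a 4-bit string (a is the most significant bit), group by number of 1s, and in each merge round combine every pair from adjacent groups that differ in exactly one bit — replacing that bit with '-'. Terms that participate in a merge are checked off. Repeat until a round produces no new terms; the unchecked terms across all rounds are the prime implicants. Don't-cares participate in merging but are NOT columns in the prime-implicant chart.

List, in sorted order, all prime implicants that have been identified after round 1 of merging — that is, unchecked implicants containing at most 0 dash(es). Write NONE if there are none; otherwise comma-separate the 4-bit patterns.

Round 0: 0000✓ 0001✓ 0010✓ 0101✓ 0111✓ 1000✓ 1011 1110
Round 1: -000 0-01 00-0 000- 01-1
PIs = {-000, 0-01, 00-0, 000-, 01-1, 1011, 1110}

1011, 1110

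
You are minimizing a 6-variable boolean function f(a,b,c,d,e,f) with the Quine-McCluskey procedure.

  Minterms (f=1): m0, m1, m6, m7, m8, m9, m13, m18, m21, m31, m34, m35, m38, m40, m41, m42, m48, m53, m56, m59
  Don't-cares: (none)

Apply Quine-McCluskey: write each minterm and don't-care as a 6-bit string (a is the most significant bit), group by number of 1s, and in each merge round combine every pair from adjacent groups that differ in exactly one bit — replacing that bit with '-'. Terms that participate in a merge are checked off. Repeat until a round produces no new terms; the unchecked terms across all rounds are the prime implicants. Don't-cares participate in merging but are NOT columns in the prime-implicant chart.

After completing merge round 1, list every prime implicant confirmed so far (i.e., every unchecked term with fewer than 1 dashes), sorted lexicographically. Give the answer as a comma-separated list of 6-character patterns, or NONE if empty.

Round 0: 000000✓ 000001✓ 000110✓ 000111✓ 001000✓ 001001✓ 001101✓ 010010 010101✓ 011111 100010✓ 100011✓ 100110✓ 101000✓ 101001✓ 101010✓ 110000✓ 110101✓ 111000✓ 111011
Round 1: -00110 -01000✓ -01001✓ -10101 00-000✓ 00-001✓ 00000-✓ 00011- 001-01 00100-✓ 1-1000 10-010 100-10 10001- 1010-0 10100-✓ 11-000
Round 2: -0100- 00-00-
PIs = {-00110, -0100-, -10101, 00-00-, 00011-, 001-01, 010010, 011111, 1-1000, 10-010, 100-10, 10001-, 1010-0, 11-000, 111011}

010010, 011111, 111011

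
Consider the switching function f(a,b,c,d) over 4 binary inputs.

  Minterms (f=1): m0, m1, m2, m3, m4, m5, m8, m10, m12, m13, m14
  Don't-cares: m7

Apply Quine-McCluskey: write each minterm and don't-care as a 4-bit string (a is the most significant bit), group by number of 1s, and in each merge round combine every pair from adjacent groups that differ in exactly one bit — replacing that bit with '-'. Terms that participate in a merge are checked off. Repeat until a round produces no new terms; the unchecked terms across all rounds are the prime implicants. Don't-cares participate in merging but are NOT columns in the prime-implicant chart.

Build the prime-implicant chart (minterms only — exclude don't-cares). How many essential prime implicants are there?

size-2^0 implicants → 0000(✓)  0001(✓)  0010(✓)  0011(✓)  0100(✓)  0101(✓)  0111(✓)  1000(✓)  1010(✓)  1100(✓)  1101(✓)  1110(✓)
size-2^1 implicants → -000(✓)  -010(✓)  -100(✓)  -101(✓)  0-00(✓)  0-01(✓)  0-11(✓)  00-0(✓)  00-1(✓)  000-(✓)  001-(✓)  01-1(✓)  010-(✓)  1-00(✓)  1-10(✓)  10-0(✓)  11-0(✓)  110-(✓)
size-2^2 implicants → --00  -0-0  -10-  0--1  0-0-  00--  1--0
Unchecked terms (primes): --00, -0-0, -10-, 0--1, 0-0-, 00--, 1--0
Minterm coverage:
  m0 ⊆ --00,-0-0,0-0-,00--
  m1 ⊆ 0--1,0-0-,00--
  m2 ⊆ -0-0,00--
  m3 ⊆ 0--1,00--
  m4 ⊆ --00,-10-,0-0-
  m5 ⊆ -10-,0--1,0-0-
  m8 ⊆ --00,-0-0,1--0
  m10 ⊆ -0-0,1--0
  m12 ⊆ --00,-10-,1--0
  m13 ⊆ -10- [E]
  m14 ⊆ 1--0 [E]
E = {-10-, 1--0}

2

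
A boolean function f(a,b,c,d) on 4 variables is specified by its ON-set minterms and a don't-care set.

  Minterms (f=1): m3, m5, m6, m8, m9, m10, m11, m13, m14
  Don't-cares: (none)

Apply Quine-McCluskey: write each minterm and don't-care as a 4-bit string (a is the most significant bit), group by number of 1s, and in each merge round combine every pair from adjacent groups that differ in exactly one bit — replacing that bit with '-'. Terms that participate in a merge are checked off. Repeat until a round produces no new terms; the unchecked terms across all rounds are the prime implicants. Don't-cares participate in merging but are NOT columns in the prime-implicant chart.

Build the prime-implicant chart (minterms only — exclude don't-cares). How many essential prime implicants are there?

Round 0: 0011✓ 0101✓ 0110✓ 1000✓ 1001✓ 1010✓ 1011✓ 1101✓ 1110✓
Round 1: -011 -101 -110 1-01 1-10 10-0✓ 10-1✓ 100-✓ 101-✓
Round 2: 10--
PIs = {-011, -101, -110, 1-01, 1-10, 10--}
Coverage chart:
  m3: -011 ←essential
  m5: -101 ←essential
  m6: -110 ←essential
  m8: 10-- ←essential
  m9: 1-01,10--
  m10: 1-10,10--
  m11: -011,10--
  m13: -101,1-01
  m14: -110,1-10
Essential: -011, -101, -110, 10--

4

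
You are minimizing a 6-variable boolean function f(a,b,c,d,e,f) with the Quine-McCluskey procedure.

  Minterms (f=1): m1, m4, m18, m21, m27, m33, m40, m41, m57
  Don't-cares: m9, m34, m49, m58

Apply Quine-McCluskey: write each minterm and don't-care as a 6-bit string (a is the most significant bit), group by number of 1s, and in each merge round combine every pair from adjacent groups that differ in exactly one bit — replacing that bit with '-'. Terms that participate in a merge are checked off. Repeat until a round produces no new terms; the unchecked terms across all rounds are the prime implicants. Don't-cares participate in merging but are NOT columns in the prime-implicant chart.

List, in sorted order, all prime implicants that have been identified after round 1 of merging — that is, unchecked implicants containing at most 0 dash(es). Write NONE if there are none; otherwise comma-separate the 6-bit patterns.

000100, 010010, 010101, 011011, 100010, 111010

[col 0] 000001*, 000100, 001001*, 010010, 010101, 011011, 100001*, 100010, 101000*, 101001*, 110001*, 111001*, 111010
[col 1] -00001*, -01001*, 00-001*, 1-0001*, 1-1001*, 10-001*, 10100-, 11-001*
[col 2] -0-001, 1--001
Prime implicants: -0-001, 000100, 010010, 010101, 011011, 1--001, 100010, 10100-, 111010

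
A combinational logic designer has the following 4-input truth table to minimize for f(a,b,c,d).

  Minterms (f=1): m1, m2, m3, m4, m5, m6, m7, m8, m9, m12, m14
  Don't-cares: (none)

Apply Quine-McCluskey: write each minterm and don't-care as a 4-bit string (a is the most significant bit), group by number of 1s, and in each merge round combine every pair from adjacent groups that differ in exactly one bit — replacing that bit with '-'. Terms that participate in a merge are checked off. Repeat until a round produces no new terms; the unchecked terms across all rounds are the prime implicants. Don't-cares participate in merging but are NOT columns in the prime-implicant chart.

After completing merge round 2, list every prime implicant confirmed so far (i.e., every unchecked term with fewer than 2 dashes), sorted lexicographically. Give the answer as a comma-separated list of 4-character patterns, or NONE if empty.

-001, 1-00, 100-

size-2^0 implicants → 0001(✓)  0010(✓)  0011(✓)  0100(✓)  0101(✓)  0110(✓)  0111(✓)  1000(✓)  1001(✓)  1100(✓)  1110(✓)
size-2^1 implicants → -001  -100(✓)  -110(✓)  0-01(✓)  0-10(✓)  0-11(✓)  00-1(✓)  001-(✓)  01-0(✓)  01-1(✓)  010-(✓)  011-(✓)  1-00  100-  11-0(✓)
size-2^2 implicants → -1-0  0--1  0-1-  01--
Unchecked terms (primes): -001, -1-0, 0--1, 0-1-, 01--, 1-00, 100-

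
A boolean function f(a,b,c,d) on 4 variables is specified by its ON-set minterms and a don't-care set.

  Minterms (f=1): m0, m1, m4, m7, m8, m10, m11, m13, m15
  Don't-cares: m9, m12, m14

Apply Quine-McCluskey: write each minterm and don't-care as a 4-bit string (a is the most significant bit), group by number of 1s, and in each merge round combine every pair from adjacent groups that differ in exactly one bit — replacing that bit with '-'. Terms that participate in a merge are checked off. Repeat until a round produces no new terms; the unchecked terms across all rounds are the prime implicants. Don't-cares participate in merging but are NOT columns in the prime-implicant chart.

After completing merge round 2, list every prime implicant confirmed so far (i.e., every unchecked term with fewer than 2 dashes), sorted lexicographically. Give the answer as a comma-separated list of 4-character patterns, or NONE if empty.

-111

size-2^0 implicants → 0000(✓)  0001(✓)  0100(✓)  0111(✓)  1000(✓)  1001(✓)  1010(✓)  1011(✓)  1100(✓)  1101(✓)  1110(✓)  1111(✓)
size-2^1 implicants → -000(✓)  -001(✓)  -100(✓)  -111  0-00(✓)  000-(✓)  1-00(✓)  1-01(✓)  1-10(✓)  1-11(✓)  10-0(✓)  10-1(✓)  100-(✓)  101-(✓)  11-0(✓)  11-1(✓)  110-(✓)  111-(✓)
size-2^2 implicants → --00  -00-  1--0(✓)  1--1(✓)  1-0-(✓)  1-1-(✓)  10--(✓)  11--(✓)
size-2^3 implicants → 1---
Unchecked terms (primes): --00, -00-, -111, 1---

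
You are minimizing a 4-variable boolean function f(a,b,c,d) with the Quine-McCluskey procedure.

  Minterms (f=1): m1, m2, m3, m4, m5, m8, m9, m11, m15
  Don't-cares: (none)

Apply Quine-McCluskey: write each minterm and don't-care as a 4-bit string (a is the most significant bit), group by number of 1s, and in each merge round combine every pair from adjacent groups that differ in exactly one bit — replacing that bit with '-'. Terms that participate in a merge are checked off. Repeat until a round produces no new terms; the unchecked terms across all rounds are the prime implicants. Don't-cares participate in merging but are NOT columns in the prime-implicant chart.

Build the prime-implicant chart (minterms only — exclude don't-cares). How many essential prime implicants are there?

4

[col 0] 0001*, 0010*, 0011*, 0100*, 0101*, 1000*, 1001*, 1011*, 1111*
[col 1] -001*, -011*, 0-01, 00-1*, 001-, 010-, 1-11, 10-1*, 100-
[col 2] -0-1
Prime implicants: -0-1, 0-01, 001-, 010-, 1-11, 100-
PI chart (minterm → PIs covering it):
  1 | -0-1,0-01
  2 | 001-  (sole → essential)
  3 | -0-1,001-
  4 | 010-  (sole → essential)
  5 | 0-01,010-
  8 | 100-  (sole → essential)
  9 | -0-1,100-
  11 | -0-1,1-11
  15 | 1-11  (sole → essential)
Essential prime implicants: 001-, 010-, 1-11, 100-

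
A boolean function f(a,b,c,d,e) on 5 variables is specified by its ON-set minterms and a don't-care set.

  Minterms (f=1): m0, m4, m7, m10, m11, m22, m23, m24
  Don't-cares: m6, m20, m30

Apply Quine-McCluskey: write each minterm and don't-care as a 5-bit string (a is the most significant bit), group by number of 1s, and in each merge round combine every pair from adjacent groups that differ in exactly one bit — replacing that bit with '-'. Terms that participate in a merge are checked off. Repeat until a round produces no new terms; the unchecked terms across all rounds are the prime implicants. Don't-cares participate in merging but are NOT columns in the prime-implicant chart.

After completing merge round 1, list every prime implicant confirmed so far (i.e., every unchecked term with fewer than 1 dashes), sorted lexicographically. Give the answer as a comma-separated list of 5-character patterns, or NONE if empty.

11000

[col 0] 00000*, 00100*, 00110*, 00111*, 01010*, 01011*, 10100*, 10110*, 10111*, 11000, 11110*
[col 1] -0100*, -0110*, -0111*, 00-00, 001-0*, 0011-*, 0101-, 1-110, 101-0*, 1011-*
[col 2] -01-0, -011-
Prime implicants: -01-0, -011-, 00-00, 0101-, 1-110, 11000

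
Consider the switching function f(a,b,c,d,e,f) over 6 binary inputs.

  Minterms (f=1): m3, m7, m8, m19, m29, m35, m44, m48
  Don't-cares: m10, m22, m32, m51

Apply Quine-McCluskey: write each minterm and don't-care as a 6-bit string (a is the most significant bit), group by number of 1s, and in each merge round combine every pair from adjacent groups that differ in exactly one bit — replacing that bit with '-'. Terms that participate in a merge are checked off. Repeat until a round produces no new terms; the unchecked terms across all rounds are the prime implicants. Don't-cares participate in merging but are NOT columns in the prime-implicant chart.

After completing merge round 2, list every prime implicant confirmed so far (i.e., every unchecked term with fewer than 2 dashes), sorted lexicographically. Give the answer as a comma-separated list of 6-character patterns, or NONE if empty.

000-11, 0010-0, 010110, 011101, 1-0000, 101100

size-2^0 implicants → 000011(✓)  000111(✓)  001000(✓)  001010(✓)  010011(✓)  010110  011101  100000(✓)  100011(✓)  101100  110000(✓)  110011(✓)
size-2^1 implicants → -00011(✓)  -10011(✓)  0-0011(✓)  000-11  0010-0  1-0000  1-0011(✓)
size-2^2 implicants → --0011
Unchecked terms (primes): --0011, 000-11, 0010-0, 010110, 011101, 1-0000, 101100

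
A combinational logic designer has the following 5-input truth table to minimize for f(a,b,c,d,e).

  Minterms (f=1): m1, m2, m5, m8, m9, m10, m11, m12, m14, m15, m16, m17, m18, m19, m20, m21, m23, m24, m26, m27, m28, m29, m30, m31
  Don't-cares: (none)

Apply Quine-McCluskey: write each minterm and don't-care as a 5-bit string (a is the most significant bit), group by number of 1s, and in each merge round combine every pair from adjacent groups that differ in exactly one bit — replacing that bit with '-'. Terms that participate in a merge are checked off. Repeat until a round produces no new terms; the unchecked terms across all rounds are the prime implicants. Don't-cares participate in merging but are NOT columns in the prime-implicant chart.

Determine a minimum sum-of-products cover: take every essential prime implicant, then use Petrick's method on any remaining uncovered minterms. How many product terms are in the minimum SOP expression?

8

[col 0] 00001*, 00010*, 00101*, 01000*, 01001*, 01010*, 01011*, 01100*, 01110*, 01111*, 10000*, 10001*, 10010*, 10011*, 10100*, 10101*, 10111*, 11000*, 11010*, 11011*, 11100*, 11101*, 11110*, 11111*
[col 1] -0001*, -0010*, -0101*, -1000*, -1010*, -1011*, -1100*, -1110*, -1111*, 0-001, 0-010*, 00-01*, 01-00*, 01-10*, 01-11*, 010-0*, 010-1*, 0100-*, 0101-*, 011-0*, 0111-*, 1-000*, 1-010*, 1-011*, 1-100*, 1-101*, 1-111*, 10-00*, 10-01*, 10-11*, 100-0*, 100-1*, 1000-*, 1001-*, 101-1*, 1010-*, 11-00*, 11-10*, 11-11*, 110-0*, 1101-*, 111-0*, 111-1*, 1110-*, 1111-*
[col 2] --010, -0-01, -1-00*, -1-10*, -1-11*, -10-0*, -101-*, -11-0*, -111-*, 01--0*, 01-1-*, 010--, 1--00, 1--11, 1-0-0, 1-01-, 1-1-1, 1-10-, 10--1, 10-0-, 100--, 11--0*, 11-1-*, 111--
[col 3] -1--0, -1-1-
Prime implicants: --010, -0-01, -1--0, -1-1-, 0-001, 010--, 1--00, 1--11, 1-0-0, 1-01-, 1-1-1, 1-10-, 10--1, 10-0-, 100--, 111--
PI chart (minterm → PIs covering it):
  1 | -0-01,0-001
  2 | --010  (sole → essential)
  5 | -0-01  (sole → essential)
  8 | -1--0,010--
  9 | 0-001,010--
  10 | --010,-1--0,-1-1-,010--
  11 | -1-1-,010--
  12 | -1--0  (sole → essential)
  14 | -1--0,-1-1-
  15 | -1-1-  (sole → essential)
  16 | 1--00,1-0-0,10-0-,100--
  17 | -0-01,10--1,10-0-,100--
  18 | --010,1-0-0,1-01-,100--
  19 | 1--11,1-01-,10--1,100--
  20 | 1--00,1-10-,10-0-
  21 | -0-01,1-1-1,1-10-,10--1,10-0-
  23 | 1--11,1-1-1,10--1
  24 | -1--0,1--00,1-0-0
  26 | --010,-1--0,-1-1-,1-0-0,1-01-
  27 | -1-1-,1--11,1-01-
  28 | -1--0,1--00,1-10-,111--
  29 | 1-1-1,1-10-,111--
  30 | -1--0,-1-1-,111--
  31 | -1-1-,1--11,1-1-1,111--
Essential prime implicants: --010, -0-01, -1--0, -1-1-
Petrick residual → 0-001, 1--00, 1--11, 1-1-1
Minimum SOP uses 8 PIs: c'de' + b'd'e + be' + bd + a'c'd'e + ad'e' + ade + ace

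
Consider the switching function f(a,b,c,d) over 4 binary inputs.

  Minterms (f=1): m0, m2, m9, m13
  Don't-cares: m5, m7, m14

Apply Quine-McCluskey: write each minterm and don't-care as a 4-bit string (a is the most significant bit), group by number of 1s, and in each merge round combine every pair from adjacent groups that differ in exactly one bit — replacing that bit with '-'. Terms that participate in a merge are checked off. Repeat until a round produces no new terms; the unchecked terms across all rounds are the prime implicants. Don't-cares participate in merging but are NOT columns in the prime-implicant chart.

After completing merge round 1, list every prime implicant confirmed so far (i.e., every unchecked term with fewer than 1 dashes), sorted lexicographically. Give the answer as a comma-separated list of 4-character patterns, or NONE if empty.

size-2^0 implicants → 0000(✓)  0010(✓)  0101(✓)  0111(✓)  1001(✓)  1101(✓)  1110
size-2^1 implicants → -101  00-0  01-1  1-01
Unchecked terms (primes): -101, 00-0, 01-1, 1-01, 1110

1110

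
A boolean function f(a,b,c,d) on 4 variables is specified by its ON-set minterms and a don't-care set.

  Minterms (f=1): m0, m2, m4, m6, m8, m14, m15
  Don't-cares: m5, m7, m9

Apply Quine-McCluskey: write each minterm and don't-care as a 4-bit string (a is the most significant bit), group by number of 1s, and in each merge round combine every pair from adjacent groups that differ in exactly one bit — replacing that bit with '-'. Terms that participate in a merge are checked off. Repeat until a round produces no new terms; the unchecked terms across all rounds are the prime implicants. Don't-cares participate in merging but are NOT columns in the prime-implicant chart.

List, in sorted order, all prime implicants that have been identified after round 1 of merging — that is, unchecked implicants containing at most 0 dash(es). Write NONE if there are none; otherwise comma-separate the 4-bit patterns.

NONE

Round 0: 0000✓ 0010✓ 0100✓ 0101✓ 0110✓ 0111✓ 1000✓ 1001✓ 1110✓ 1111✓
Round 1: -000 -110✓ -111✓ 0-00✓ 0-10✓ 00-0✓ 01-0✓ 01-1✓ 010-✓ 011-✓ 100- 111-✓
Round 2: -11- 0--0 01--
PIs = {-000, -11-, 0--0, 01--, 100-}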